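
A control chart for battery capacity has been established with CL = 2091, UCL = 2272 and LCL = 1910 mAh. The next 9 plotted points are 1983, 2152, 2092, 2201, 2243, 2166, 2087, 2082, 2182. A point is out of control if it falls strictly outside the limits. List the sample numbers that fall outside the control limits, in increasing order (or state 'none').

none

All 9 points lie within [1910, 2272].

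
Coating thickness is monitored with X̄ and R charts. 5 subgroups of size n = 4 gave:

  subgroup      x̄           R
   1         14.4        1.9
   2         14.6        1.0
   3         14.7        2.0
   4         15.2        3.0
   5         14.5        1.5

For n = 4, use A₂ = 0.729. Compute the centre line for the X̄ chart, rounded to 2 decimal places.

X̄̄ = (14.4 + 14.6 + 14.7 + 15.2 + 14.5) / 5 = 73.4000 / 5 = 14.6800
CL = X̄̄ = 14.6800

14.68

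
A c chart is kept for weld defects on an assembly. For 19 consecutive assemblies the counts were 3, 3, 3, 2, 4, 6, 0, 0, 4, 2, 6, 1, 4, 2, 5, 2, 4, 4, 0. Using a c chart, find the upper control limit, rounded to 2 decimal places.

c̄ = (3 + 3 + 3 + 2 + 4 + 6 + 0 + 0 + 4 + 2 + 6 + 1 + 4 + 2 + 5 + 2 + 4 + 4 + 0) / 19 = 55 / 19 = 2.8947
UCL = c̄ + 3√c̄ = 2.8947 + 3 × √2.8947 = 2.8947 + 3 × 1.7014 = 7.9989

8.00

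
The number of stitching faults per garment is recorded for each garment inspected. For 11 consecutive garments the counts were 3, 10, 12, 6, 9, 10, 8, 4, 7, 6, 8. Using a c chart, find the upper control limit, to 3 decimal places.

c̄ = (3 + 10 + 12 + 6 + 9 + 10 + 8 + 4 + 7 + 6 + 8) / 11 = 83 / 11 = 7.5455
UCL = c̄ + 3√c̄ = 7.5455 + 3 × √7.5455 = 7.5455 + 3 × 2.7469 = 15.7862

15.786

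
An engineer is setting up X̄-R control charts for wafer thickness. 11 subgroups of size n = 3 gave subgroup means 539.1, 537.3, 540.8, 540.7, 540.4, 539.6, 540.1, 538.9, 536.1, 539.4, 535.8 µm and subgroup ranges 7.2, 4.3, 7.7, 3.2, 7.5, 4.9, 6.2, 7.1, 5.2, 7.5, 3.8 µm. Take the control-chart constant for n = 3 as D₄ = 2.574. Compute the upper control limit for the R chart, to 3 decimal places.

R̄ = (7.2 + 4.3 + 7.7 + 3.2 + 7.5 + 4.9 + 6.2 + 7.1 + 5.2 + 7.5 + 3.8) / 11 = 64.6000 / 11 = 5.8727
UCL_R = D₄·R̄ = 2.574 × 5.8727 = 15.1164

15.116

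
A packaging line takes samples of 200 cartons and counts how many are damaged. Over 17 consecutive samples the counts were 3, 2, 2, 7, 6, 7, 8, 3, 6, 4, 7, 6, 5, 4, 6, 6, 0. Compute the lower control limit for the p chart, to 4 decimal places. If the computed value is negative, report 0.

p̄ = Σdᵢ / (k·n) = 82 / (17 × 200) = 0.02412
LCL = p̄ − 3·√(p̄(1−p̄)/n) = 0.02412 − 3 × 0.01085 = -0.00843 → 0 (negative, so LCL = 0)

0.0000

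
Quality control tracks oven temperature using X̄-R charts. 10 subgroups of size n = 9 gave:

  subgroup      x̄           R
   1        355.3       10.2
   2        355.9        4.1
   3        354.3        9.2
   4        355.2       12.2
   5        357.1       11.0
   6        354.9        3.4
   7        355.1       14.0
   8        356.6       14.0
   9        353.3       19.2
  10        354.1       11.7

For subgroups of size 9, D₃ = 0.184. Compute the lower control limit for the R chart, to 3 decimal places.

R̄ = (10.2 + 4.1 + 9.2 + 12.2 + 11.0 + 3.4 + 14.0 + 14.0 + 19.2 + 11.7) / 10 = 109.0000 / 10 = 10.9000
LCL_R = D₃·R̄ = 0.184 × 10.9000 = 2.0056

2.006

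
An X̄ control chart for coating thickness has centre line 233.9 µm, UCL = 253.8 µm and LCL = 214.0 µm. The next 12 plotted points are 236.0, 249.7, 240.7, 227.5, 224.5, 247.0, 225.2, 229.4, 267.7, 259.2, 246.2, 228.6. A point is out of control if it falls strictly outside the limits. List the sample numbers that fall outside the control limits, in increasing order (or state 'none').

9, 10

Compare each point to [214.0, 253.8]: sample 9 = 267.7 > UCL; sample 10 = 259.2 > UCL.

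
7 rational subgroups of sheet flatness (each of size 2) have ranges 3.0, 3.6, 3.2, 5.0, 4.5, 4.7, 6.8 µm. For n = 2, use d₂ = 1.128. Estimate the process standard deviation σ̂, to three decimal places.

R̄ = (3.0 + 3.6 + 3.2 + 5.0 + 4.5 + 4.7 + 6.8) / 7 = 4.4000
σ̂ = R̄ / d₂ = 4.4000 / 1.128 = 3.9007

3.901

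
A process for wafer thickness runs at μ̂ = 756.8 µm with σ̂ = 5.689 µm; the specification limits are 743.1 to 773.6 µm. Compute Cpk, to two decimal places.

Cpu = (USL − μ̂) / (3σ̂) = (773.6 − 756.8) / (3 × 5.689) = 0.9844; Cpl = (μ̂ − LSL) / (3σ̂) = (756.8 − 743.1) / (3 × 5.689) = 0.8027; Cpk = min(Cpu, Cpl) = 0.8027

0.80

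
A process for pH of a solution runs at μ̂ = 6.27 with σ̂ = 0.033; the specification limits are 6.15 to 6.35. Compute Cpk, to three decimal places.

Cpu = (USL − μ̂) / (3σ̂) = (6.35 − 6.27) / (3 × 0.033) = 0.8081; Cpl = (μ̂ − LSL) / (3σ̂) = (6.27 − 6.15) / (3 × 0.033) = 1.2121; Cpk = min(Cpu, Cpl) = 0.8081

0.808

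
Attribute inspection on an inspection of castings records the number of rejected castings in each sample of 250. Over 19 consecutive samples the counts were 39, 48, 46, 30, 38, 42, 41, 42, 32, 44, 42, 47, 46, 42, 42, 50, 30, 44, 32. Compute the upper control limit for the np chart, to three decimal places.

58.440

p̄ = Σdᵢ / (k·n) = 777 / (19 × 250) = 0.16358
UCL = np̄ + 3·√(np̄(1−p̄)) = 40.8947 + 3 × √(40.8947×0.83642) = 40.8947 + 3 × 5.8485 = 58.4403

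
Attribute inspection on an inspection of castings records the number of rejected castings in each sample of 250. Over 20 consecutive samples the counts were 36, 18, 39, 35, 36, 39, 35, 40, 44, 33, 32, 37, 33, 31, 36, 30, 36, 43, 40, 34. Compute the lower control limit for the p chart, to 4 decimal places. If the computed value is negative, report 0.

p̄ = Σdᵢ / (k·n) = 707 / (20 × 250) = 0.14140
LCL = p̄ − 3·√(p̄(1−p̄)/n) = 0.14140 − 3 × 0.02204 = 0.07529

0.0753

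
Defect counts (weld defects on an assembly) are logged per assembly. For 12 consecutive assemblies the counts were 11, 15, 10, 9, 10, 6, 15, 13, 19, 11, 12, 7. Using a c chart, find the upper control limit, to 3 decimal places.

21.673

c̄ = (11 + 15 + 10 + 9 + 10 + 6 + 15 + 13 + 19 + 11 + 12 + 7) / 12 = 138 / 12 = 11.5000
UCL = c̄ + 3√c̄ = 11.5000 + 3 × √11.5000 = 11.5000 + 3 × 3.3912 = 21.6735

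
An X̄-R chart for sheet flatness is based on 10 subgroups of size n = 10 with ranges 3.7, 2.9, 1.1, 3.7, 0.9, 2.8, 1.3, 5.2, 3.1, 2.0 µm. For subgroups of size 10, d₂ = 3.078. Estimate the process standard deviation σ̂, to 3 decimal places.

0.867

R̄ = (3.7 + 2.9 + 1.1 + 3.7 + 0.9 + 2.8 + 1.3 + 5.2 + 3.1 + 2.0) / 10 = 2.6700
σ̂ = R̄ / d₂ = 2.6700 / 3.078 = 0.8674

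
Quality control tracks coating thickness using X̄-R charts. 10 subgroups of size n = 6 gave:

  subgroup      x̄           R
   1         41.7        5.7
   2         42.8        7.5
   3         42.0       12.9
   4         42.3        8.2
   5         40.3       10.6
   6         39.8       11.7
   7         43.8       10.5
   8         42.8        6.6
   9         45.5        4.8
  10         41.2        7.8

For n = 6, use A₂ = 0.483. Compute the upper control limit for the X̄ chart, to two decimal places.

46.39

X̄̄ = (41.7 + 42.8 + 42.0 + 42.3 + 40.3 + 39.8 + 43.8 + 42.8 + 45.5 + 41.2) / 10 = 422.2000 / 10 = 42.2200
R̄ = (5.7 + 7.5 + 12.9 + 8.2 + 10.6 + 11.7 + 10.5 + 6.6 + 4.8 + 7.8) / 10 = 86.3000 / 10 = 8.6300
UCL = X̄̄ + A₂·R̄ = 42.2200 + 0.483 × 8.6300 = 46.3883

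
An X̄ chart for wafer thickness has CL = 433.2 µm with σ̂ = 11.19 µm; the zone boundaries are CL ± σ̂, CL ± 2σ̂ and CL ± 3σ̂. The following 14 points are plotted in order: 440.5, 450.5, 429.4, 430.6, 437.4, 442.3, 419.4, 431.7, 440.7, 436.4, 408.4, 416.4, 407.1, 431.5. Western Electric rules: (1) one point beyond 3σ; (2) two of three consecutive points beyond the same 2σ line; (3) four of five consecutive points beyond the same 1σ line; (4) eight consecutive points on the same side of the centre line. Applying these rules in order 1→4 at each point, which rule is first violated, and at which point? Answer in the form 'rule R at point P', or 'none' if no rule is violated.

Zone of each point (C = within 1σ̂, B = 1σ̂–2σ̂, A = 2σ̂–3σ̂, * = beyond 3σ̂; sign = side of CL): 1:+C, 2:+B, 3:-C, 4:-C, 5:+C, 6:+C, 7:-B, 8:-C, 9:+C, 10:+C, 11:-A, 12:-B, 13:-A, 14:-C
Rule 2 (two of three consecutive points beyond the same 2σ limit) is satisfied at point 13.

rule 2 at point 13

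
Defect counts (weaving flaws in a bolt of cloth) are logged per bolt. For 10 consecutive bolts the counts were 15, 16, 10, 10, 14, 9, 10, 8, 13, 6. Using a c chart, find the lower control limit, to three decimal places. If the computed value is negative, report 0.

1.105

c̄ = (15 + 16 + 10 + 10 + 14 + 9 + 10 + 8 + 13 + 6) / 10 = 111 / 10 = 11.1000
LCL = c̄ − 3√c̄ = 11.1000 − 3 × 3.3317 = 1.1050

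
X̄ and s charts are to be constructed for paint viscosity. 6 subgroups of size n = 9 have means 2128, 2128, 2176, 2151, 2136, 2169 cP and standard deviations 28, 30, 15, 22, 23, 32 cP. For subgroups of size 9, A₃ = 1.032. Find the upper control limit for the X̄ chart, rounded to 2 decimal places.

X̄̄ = (2128 + 2128 + 2176 + 2151 + 2136 + 2169) / 6 = 2148.0000
s̄ = (28 + 30 + 15 + 22 + 23 + 32) / 6 = 25.0000
UCL = X̄̄ + A₃·s̄ = 2148.0000 + 1.032 × 25.0000 = 2173.8000

2173.80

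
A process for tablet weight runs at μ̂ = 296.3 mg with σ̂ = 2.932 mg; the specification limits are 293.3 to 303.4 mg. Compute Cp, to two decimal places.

0.57

Cp = (USL − LSL) / (6σ̂) = (303.4 − 293.3) / (6 × 2.932) = 10.1000 / 17.5920 = 0.5741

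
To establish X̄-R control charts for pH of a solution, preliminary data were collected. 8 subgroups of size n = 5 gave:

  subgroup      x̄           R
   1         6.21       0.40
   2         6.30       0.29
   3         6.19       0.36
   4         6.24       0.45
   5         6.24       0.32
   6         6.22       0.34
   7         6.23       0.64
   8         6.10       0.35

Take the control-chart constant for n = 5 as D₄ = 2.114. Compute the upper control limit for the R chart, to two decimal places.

R̄ = (0.40 + 0.29 + 0.36 + 0.45 + 0.32 + 0.34 + 0.64 + 0.35) / 8 = 3.1500 / 8 = 0.3937
UCL_R = D₄·R̄ = 2.114 × 0.3937 = 0.8324

0.83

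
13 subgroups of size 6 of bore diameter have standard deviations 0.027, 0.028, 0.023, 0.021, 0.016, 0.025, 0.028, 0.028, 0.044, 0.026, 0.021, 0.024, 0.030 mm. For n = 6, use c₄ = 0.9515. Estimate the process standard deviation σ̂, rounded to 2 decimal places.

0.03

s̄ = (0.027 + 0.028 + 0.023 + 0.021 + 0.016 + 0.025 + 0.028 + 0.028 + 0.044 + 0.026 + 0.021 + 0.024 + 0.030) / 13 = 0.0262
σ̂ = s̄ / c₄ = 0.0262 / 0.9515 = 0.0276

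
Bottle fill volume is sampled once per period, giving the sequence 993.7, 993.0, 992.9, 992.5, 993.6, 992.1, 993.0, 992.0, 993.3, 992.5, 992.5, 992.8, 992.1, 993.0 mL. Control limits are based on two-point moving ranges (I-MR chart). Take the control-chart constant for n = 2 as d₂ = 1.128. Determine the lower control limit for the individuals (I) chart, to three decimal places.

990.801

X̄ = (993.7 + 993.0 + 992.9 + 992.5 + 993.6 + 992.1 + 993.0 + 992.0 + 993.3 + 992.5 + 992.5 + 992.8 + 992.1 + 993.0) / 14 = 992.7857
Moving ranges: 0.7, 0.1, 0.4, 1.1, 1.5, 0.9, 1.0, 1.3, 0.8, 0.0, 0.3, 0.7, 0.9; M̄R̄ = 9.7000 / 13 = 0.7462
LCL = X̄ − 3·M̄R̄/d₂ = 992.7857 − 3 × 0.7462 / 1.128 = 990.8013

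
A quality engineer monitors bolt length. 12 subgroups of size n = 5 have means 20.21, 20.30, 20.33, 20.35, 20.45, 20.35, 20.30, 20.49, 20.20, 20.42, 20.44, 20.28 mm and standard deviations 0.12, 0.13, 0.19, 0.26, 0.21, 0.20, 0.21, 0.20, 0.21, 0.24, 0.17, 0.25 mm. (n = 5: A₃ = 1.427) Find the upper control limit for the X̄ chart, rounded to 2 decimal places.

X̄̄ = (20.21 + 20.30 + 20.33 + 20.35 + 20.45 + 20.35 + 20.30 + 20.49 + 20.20 + 20.42 + 20.44 + 20.28) / 12 = 20.3433
s̄ = (0.12 + 0.13 + 0.19 + 0.26 + 0.21 + 0.20 + 0.21 + 0.20 + 0.21 + 0.24 + 0.17 + 0.25) / 12 = 0.1992
UCL = X̄̄ + A₃·s̄ = 20.3433 + 1.427 × 0.1992 = 20.6275

20.63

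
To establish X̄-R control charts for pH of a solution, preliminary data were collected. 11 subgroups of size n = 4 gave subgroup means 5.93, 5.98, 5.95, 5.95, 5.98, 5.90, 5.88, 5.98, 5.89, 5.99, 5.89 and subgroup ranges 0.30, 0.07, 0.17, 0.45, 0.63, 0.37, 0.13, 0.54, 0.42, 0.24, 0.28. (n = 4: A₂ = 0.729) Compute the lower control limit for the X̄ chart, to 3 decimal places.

5.700

X̄̄ = (5.93 + 5.98 + 5.95 + 5.95 + 5.98 + 5.90 + 5.88 + 5.98 + 5.89 + 5.99 + 5.89) / 11 = 65.3200 / 11 = 5.9382
R̄ = (0.30 + 0.07 + 0.17 + 0.45 + 0.63 + 0.37 + 0.13 + 0.54 + 0.42 + 0.24 + 0.28) / 11 = 3.6000 / 11 = 0.3273
LCL = X̄̄ − A₂·R̄ = 5.9382 − 0.729 × 0.3273 = 5.6996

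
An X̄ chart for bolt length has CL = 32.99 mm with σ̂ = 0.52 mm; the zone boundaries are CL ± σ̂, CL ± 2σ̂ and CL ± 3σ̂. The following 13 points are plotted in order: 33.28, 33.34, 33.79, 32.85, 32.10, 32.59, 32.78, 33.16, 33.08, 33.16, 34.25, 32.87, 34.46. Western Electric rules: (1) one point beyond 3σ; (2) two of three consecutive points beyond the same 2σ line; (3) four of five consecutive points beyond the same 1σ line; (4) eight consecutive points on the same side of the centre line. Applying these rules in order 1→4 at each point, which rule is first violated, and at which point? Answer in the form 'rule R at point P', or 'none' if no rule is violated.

rule 2 at point 13

Zone of each point (C = within 1σ̂, B = 1σ̂–2σ̂, A = 2σ̂–3σ̂, * = beyond 3σ̂; sign = side of CL): 1:+C, 2:+C, 3:+B, 4:-C, 5:-B, 6:-C, 7:-C, 8:+C, 9:+C, 10:+C, 11:+A, 12:-C, 13:+A
Rule 2 (two of three consecutive points beyond the same 2σ limit) is satisfied at point 13.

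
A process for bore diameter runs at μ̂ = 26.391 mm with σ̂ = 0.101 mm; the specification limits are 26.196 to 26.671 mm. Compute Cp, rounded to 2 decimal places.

0.78

Cp = (USL − LSL) / (6σ̂) = (26.671 − 26.196) / (6 × 0.101) = 0.4750 / 0.6060 = 0.7838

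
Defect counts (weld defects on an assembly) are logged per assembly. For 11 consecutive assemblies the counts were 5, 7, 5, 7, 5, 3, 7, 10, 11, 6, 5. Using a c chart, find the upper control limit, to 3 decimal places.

14.076

c̄ = (5 + 7 + 5 + 7 + 5 + 3 + 7 + 10 + 11 + 6 + 5) / 11 = 71 / 11 = 6.4545
UCL = c̄ + 3√c̄ = 6.4545 + 3 × √6.4545 = 6.4545 + 3 × 2.5406 = 14.0763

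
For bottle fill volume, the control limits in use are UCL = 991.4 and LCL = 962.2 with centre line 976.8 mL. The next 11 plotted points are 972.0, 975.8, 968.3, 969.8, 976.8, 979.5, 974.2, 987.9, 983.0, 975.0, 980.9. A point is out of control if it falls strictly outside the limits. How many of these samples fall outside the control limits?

0

All 11 points lie within [962.2, 991.4].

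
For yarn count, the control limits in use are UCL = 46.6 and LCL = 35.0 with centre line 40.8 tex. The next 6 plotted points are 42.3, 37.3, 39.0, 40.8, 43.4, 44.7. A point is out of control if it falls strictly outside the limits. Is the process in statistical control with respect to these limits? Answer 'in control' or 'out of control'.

in control

All 6 points lie within [35.0, 46.6].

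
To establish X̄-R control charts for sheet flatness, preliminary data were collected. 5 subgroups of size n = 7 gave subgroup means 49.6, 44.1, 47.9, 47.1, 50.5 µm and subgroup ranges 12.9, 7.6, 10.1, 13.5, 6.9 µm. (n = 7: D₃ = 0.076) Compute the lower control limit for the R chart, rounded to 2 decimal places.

R̄ = (12.9 + 7.6 + 10.1 + 13.5 + 6.9) / 5 = 51.0000 / 5 = 10.2000
LCL_R = D₃·R̄ = 0.076 × 10.2000 = 0.7752

0.78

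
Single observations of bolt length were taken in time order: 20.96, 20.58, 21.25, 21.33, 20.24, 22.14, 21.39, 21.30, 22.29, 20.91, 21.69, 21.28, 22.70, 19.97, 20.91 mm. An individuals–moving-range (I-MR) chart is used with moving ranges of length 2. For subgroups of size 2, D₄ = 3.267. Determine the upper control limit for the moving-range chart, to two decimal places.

Moving ranges: 0.38, 0.67, 0.08, 1.09, 1.90, 0.75, 0.09, 0.99, 1.38, 0.78, 0.41, 1.42, 2.73, 0.94; M̄R̄ = 13.6100 / 14 = 0.9721
UCL_MR = D₄·M̄R̄ = 3.267 × 0.9721 = 3.1760

3.18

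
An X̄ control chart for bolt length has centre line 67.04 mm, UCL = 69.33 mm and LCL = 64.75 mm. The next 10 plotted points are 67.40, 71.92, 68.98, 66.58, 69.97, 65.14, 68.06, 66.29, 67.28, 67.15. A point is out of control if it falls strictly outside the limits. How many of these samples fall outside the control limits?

Compare each point to [64.75, 69.33]: sample 2 = 71.92 > UCL; sample 5 = 69.97 > UCL.

2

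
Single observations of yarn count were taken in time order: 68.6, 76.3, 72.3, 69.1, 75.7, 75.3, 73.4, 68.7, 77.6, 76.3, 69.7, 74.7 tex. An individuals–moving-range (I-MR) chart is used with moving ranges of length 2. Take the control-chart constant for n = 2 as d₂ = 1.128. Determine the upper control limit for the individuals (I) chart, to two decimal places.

85.30

X̄ = (68.6 + 76.3 + 72.3 + 69.1 + 75.7 + 75.3 + 73.4 + 68.7 + 77.6 + 76.3 + 69.7 + 74.7) / 12 = 73.1417
Moving ranges: 7.7, 4.0, 3.2, 6.6, 0.4, 1.9, 4.7, 8.9, 1.3, 6.6, 5.0; M̄R̄ = 50.3000 / 11 = 4.5727
UCL = X̄ + 3·M̄R̄/d₂ = 73.1417 + 3 × 4.5727 / 1.128 = 85.3032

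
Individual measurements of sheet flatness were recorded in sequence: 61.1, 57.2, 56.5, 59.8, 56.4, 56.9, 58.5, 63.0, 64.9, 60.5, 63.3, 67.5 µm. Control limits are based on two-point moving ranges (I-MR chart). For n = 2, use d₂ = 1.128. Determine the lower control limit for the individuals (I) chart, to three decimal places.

52.923

X̄ = (61.1 + 57.2 + 56.5 + 59.8 + 56.4 + 56.9 + 58.5 + 63.0 + 64.9 + 60.5 + 63.3 + 67.5) / 12 = 60.4667
Moving ranges: 3.9, 0.7, 3.3, 3.4, 0.5, 1.6, 4.5, 1.9, 4.4, 2.8, 4.2; M̄R̄ = 31.2000 / 11 = 2.8364
LCL = X̄ − 3·M̄R̄/d₂ = 60.4667 − 3 × 2.8364 / 1.128 = 52.9231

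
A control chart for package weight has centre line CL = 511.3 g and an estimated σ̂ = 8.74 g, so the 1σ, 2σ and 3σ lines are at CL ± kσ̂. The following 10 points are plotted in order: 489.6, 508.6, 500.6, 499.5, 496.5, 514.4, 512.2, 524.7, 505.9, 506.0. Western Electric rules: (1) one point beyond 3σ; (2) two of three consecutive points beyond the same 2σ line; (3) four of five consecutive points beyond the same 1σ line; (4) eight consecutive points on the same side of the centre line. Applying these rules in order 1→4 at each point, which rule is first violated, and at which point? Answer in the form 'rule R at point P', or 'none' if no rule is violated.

Zone of each point (C = within 1σ̂, B = 1σ̂–2σ̂, A = 2σ̂–3σ̂, * = beyond 3σ̂; sign = side of CL): 1:-A, 2:-C, 3:-B, 4:-B, 5:-B, 6:+C, 7:+C, 8:+B, 9:-C, 10:-C
Rule 3 (four of five consecutive points beyond the same 1σ limit) is satisfied at point 5.

rule 3 at point 5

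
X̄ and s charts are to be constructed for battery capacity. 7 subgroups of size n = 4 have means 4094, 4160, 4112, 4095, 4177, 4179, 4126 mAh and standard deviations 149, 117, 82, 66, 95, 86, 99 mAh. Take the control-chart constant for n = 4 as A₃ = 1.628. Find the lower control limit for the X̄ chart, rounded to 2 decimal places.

X̄̄ = (4094 + 4160 + 4112 + 4095 + 4177 + 4179 + 4126) / 7 = 4134.7143
s̄ = (149 + 117 + 82 + 66 + 95 + 86 + 99) / 7 = 99.1429
LCL = X̄̄ − A₃·s̄ = 4134.7143 − 1.628 × 99.1429 = 3973.3097

3973.31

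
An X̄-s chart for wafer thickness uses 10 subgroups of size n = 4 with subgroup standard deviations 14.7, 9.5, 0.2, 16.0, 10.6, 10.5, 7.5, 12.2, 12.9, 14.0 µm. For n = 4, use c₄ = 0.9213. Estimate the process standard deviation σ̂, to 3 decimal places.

s̄ = (14.7 + 9.5 + 0.2 + 16.0 + 10.6 + 10.5 + 7.5 + 12.2 + 12.9 + 14.0) / 10 = 10.8100
σ̂ = s̄ / c₄ = 10.8100 / 0.9213 = 11.7334

11.733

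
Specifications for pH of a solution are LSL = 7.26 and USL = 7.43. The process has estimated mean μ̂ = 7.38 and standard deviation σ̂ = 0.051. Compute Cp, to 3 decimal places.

Cp = (USL − LSL) / (6σ̂) = (7.43 − 7.26) / (6 × 0.051) = 0.1700 / 0.3060 = 0.5556

0.556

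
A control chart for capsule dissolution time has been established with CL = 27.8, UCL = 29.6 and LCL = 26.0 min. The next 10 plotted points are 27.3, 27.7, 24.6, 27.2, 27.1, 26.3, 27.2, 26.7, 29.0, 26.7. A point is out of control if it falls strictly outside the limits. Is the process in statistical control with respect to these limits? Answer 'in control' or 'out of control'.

out of control

Compare each point to [26.0, 29.6]: sample 3 = 24.6 < LCL.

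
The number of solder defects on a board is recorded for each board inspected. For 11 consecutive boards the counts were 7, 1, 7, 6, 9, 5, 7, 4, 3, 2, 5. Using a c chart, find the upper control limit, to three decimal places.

11.860

c̄ = (7 + 1 + 7 + 6 + 9 + 5 + 7 + 4 + 3 + 2 + 5) / 11 = 56 / 11 = 5.0909
UCL = c̄ + 3√c̄ = 5.0909 + 3 × √5.0909 = 5.0909 + 3 × 2.2563 = 11.8598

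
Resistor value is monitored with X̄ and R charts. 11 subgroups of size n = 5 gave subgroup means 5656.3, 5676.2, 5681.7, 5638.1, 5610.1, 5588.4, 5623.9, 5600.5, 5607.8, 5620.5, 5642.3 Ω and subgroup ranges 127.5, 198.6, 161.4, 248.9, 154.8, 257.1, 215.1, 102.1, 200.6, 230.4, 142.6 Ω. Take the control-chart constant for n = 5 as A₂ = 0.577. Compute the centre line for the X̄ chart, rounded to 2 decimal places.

X̄̄ = (5656.3 + 5676.2 + 5681.7 + 5638.1 + 5610.1 + 5588.4 + 5623.9 + 5600.5 + 5607.8 + 5620.5 + 5642.3) / 11 = 61945.8000 / 11 = 5631.4364
CL = X̄̄ = 5631.4364

5631.44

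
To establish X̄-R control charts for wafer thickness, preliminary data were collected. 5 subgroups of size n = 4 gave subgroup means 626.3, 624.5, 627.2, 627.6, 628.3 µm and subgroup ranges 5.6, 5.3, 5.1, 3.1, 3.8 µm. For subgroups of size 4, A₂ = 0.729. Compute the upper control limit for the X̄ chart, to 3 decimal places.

630.119

X̄̄ = (626.3 + 624.5 + 627.2 + 627.6 + 628.3) / 5 = 3133.9000 / 5 = 626.7800
R̄ = (5.6 + 5.3 + 5.1 + 3.1 + 3.8) / 5 = 22.9000 / 5 = 4.5800
UCL = X̄̄ + A₂·R̄ = 626.7800 + 0.729 × 4.5800 = 630.1188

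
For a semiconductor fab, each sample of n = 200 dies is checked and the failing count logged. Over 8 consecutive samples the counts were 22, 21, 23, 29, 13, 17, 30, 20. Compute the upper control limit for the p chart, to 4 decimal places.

0.1756

p̄ = Σdᵢ / (k·n) = 175 / (8 × 200) = 0.10938
UCL = p̄ + 3·√(p̄(1−p̄)/n) = 0.10938 + 3 × √(0.10938×0.89062/200) = 0.10938 + 3 × 0.02207 = 0.17558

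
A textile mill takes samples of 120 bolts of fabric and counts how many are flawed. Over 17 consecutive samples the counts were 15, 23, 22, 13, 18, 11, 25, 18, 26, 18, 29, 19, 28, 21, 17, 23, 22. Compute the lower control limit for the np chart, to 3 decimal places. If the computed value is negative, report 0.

8.109

p̄ = Σdᵢ / (k·n) = 348 / (17 × 120) = 0.17059
LCL = np̄ − 3·√(np̄(1−p̄)) = 20.4706 − 3 × 4.1205 = 8.1091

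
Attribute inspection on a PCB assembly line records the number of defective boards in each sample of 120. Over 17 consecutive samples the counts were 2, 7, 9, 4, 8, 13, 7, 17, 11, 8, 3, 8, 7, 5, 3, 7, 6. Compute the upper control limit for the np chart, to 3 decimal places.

15.235

p̄ = Σdᵢ / (k·n) = 125 / (17 × 120) = 0.06127
UCL = np̄ + 3·√(np̄(1−p̄)) = 7.3529 + 3 × √(7.3529×0.93873) = 7.3529 + 3 × 2.6272 = 15.2347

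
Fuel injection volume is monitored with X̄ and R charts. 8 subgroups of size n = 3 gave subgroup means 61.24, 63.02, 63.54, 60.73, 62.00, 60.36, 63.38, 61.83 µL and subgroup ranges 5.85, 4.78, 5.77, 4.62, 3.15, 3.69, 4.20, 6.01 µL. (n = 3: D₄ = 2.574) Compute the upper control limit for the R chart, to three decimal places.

R̄ = (5.85 + 4.78 + 5.77 + 4.62 + 3.15 + 3.69 + 4.20 + 6.01) / 8 = 38.0700 / 8 = 4.7588
UCL_R = D₄·R̄ = 2.574 × 4.7588 = 12.2490

12.249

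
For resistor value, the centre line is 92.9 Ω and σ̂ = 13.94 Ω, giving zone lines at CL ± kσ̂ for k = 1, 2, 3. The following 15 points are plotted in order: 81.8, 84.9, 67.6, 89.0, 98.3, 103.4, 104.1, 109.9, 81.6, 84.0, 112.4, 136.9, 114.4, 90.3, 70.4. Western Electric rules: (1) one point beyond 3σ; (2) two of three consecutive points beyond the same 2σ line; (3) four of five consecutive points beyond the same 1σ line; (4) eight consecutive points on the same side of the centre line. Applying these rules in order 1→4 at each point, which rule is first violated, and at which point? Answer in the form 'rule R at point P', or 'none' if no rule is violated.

Zone of each point (C = within 1σ̂, B = 1σ̂–2σ̂, A = 2σ̂–3σ̂, * = beyond 3σ̂; sign = side of CL): 1:-C, 2:-C, 3:-B, 4:-C, 5:+C, 6:+C, 7:+C, 8:+B, 9:-C, 10:-C, 11:+B, 12:+*, 13:+B, 14:-C, 15:-B
Rule 1 (one point beyond the 3σ limits) is satisfied at point 12.

rule 1 at point 12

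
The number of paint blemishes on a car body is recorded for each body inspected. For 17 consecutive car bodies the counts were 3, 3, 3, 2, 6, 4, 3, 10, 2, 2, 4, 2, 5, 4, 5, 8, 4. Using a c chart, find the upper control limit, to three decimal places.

c̄ = (3 + 3 + 3 + 2 + 6 + 4 + 3 + 10 + 2 + 2 + 4 + 2 + 5 + 4 + 5 + 8 + 4) / 17 = 70 / 17 = 4.1176
UCL = c̄ + 3√c̄ = 4.1176 + 3 × √4.1176 = 4.1176 + 3 × 2.0292 = 10.2052

10.205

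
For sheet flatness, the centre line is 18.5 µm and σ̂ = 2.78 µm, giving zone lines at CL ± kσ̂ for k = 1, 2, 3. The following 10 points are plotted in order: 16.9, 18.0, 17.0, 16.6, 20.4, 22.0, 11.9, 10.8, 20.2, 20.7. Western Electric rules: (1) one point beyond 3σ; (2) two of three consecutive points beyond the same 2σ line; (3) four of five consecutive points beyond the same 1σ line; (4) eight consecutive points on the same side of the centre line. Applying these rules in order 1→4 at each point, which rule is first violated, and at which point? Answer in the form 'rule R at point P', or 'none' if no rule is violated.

Zone of each point (C = within 1σ̂, B = 1σ̂–2σ̂, A = 2σ̂–3σ̂, * = beyond 3σ̂; sign = side of CL): 1:-C, 2:-C, 3:-C, 4:-C, 5:+C, 6:+B, 7:-A, 8:-A, 9:+C, 10:+C
Rule 2 (two of three consecutive points beyond the same 2σ limit) is satisfied at point 8.

rule 2 at point 8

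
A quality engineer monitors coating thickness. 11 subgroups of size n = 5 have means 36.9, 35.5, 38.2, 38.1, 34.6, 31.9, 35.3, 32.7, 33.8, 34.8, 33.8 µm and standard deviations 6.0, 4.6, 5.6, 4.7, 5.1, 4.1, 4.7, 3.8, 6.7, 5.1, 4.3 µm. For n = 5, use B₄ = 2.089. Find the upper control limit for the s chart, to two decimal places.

10.39

s̄ = (6.0 + 4.6 + 5.6 + 4.7 + 5.1 + 4.1 + 4.7 + 3.8 + 6.7 + 5.1 + 4.3) / 11 = 4.9727
UCL_s = B₄·s̄ = 2.089 × 4.9727 = 10.3880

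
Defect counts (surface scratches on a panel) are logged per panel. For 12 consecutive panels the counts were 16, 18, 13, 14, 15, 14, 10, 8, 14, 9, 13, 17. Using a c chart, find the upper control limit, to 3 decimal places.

24.405

c̄ = (16 + 18 + 13 + 14 + 15 + 14 + 10 + 8 + 14 + 9 + 13 + 17) / 12 = 161 / 12 = 13.4167
UCL = c̄ + 3√c̄ = 13.4167 + 3 × √13.4167 = 13.4167 + 3 × 3.6629 = 24.4053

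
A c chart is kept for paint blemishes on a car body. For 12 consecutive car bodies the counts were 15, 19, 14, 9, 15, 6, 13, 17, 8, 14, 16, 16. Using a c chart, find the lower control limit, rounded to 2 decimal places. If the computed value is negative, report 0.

c̄ = (15 + 19 + 14 + 9 + 15 + 6 + 13 + 17 + 8 + 14 + 16 + 16) / 12 = 162 / 12 = 13.5000
LCL = c̄ − 3√c̄ = 13.5000 − 3 × 3.6742 = 2.4773

2.48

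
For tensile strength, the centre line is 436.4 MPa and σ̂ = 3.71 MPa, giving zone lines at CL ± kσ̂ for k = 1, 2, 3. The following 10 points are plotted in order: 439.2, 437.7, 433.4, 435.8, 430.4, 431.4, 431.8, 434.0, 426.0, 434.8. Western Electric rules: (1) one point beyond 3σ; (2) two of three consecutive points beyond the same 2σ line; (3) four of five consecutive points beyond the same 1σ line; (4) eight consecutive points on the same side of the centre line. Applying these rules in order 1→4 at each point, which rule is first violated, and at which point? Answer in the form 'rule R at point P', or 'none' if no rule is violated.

Zone of each point (C = within 1σ̂, B = 1σ̂–2σ̂, A = 2σ̂–3σ̂, * = beyond 3σ̂; sign = side of CL): 1:+C, 2:+C, 3:-C, 4:-C, 5:-B, 6:-B, 7:-B, 8:-C, 9:-A, 10:-C
Rule 3 (four of five consecutive points beyond the same 1σ limit) is satisfied at point 9.

rule 3 at point 9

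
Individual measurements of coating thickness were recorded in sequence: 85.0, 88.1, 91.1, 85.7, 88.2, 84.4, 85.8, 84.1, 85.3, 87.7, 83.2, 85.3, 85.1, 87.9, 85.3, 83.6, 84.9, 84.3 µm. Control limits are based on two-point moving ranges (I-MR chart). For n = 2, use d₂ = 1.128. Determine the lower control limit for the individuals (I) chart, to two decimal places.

X̄ = (85.0 + 88.1 + 91.1 + 85.7 + 88.2 + 84.4 + 85.8 + 84.1 + 85.3 + 87.7 + 83.2 + 85.3 + 85.1 + 87.9 + 85.3 + 83.6 + 84.9 + 84.3) / 18 = 85.8333
Moving ranges: 3.1, 3.0, 5.4, 2.5, 3.8, 1.4, 1.7, 1.2, 2.4, 4.5, 2.1, 0.2, 2.8, 2.6, 1.7, 1.3, 0.6; M̄R̄ = 40.3000 / 17 = 2.3706
LCL = X̄ − 3·M̄R̄/d₂ = 85.8333 − 3 × 2.3706 / 1.128 = 79.5286

79.53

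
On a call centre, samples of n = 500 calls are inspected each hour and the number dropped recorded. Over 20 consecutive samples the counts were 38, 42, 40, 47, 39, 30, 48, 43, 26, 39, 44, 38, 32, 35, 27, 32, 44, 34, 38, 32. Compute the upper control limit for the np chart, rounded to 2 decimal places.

55.05

p̄ = Σdᵢ / (k·n) = 748 / (20 × 500) = 0.07480
UCL = np̄ + 3·√(np̄(1−p̄)) = 37.4000 + 3 × √(37.4000×0.92520) = 37.4000 + 3 × 5.8824 = 55.0472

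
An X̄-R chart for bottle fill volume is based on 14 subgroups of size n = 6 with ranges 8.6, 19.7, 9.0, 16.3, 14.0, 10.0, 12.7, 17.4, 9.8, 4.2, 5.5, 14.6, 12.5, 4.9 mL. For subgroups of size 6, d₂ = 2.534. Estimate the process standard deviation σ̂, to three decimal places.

4.488

R̄ = (8.6 + 19.7 + 9.0 + 16.3 + 14.0 + 10.0 + 12.7 + 17.4 + 9.8 + 4.2 + 5.5 + 14.6 + 12.5 + 4.9) / 14 = 11.3714
σ̂ = R̄ / d₂ = 11.3714 / 2.534 = 4.4875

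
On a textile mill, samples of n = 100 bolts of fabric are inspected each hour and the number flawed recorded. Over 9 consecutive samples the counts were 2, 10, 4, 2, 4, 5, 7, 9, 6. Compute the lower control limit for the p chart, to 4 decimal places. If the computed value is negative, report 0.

0.0000

p̄ = Σdᵢ / (k·n) = 49 / (9 × 100) = 0.05444
LCL = p̄ − 3·√(p̄(1−p̄)/n) = 0.05444 − 3 × 0.02269 = -0.01362 → 0 (negative, so LCL = 0)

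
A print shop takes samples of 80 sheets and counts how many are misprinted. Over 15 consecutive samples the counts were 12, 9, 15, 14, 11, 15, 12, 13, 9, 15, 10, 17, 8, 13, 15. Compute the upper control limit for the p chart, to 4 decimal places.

p̄ = Σdᵢ / (k·n) = 188 / (15 × 80) = 0.15667
UCL = p̄ + 3·√(p̄(1−p̄)/n) = 0.15667 + 3 × √(0.15667×0.84333/80) = 0.15667 + 3 × 0.04064 = 0.27858

0.2786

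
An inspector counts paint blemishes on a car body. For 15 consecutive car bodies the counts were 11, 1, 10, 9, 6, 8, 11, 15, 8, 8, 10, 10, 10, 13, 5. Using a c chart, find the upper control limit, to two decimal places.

18.00

c̄ = (11 + 1 + 10 + 9 + 6 + 8 + 11 + 15 + 8 + 8 + 10 + 10 + 10 + 13 + 5) / 15 = 135 / 15 = 9.0000
UCL = c̄ + 3√c̄ = 9.0000 + 3 × √9.0000 = 9.0000 + 3 × 3.0000 = 18.0000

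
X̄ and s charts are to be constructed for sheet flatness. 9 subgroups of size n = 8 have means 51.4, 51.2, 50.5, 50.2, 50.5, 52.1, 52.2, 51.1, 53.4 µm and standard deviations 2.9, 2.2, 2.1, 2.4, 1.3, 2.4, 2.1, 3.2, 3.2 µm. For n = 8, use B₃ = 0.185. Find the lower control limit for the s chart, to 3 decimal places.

0.448

s̄ = (2.9 + 2.2 + 2.1 + 2.4 + 1.3 + 2.4 + 2.1 + 3.2 + 3.2) / 9 = 2.4222
LCL_s = B₃·s̄ = 0.185 × 2.4222 = 0.4481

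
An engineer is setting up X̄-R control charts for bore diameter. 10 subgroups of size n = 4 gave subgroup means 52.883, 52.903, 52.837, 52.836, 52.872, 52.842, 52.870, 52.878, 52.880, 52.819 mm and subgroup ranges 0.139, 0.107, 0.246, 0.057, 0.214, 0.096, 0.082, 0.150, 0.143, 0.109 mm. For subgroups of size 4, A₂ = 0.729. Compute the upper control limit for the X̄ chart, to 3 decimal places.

52.960

X̄̄ = (52.883 + 52.903 + 52.837 + 52.836 + 52.872 + 52.842 + 52.870 + 52.878 + 52.880 + 52.819) / 10 = 528.6200 / 10 = 52.8620
R̄ = (0.139 + 0.107 + 0.246 + 0.057 + 0.214 + 0.096 + 0.082 + 0.150 + 0.143 + 0.109) / 10 = 1.3430 / 10 = 0.1343
UCL = X̄̄ + A₂·R̄ = 52.8620 + 0.729 × 0.1343 = 52.9599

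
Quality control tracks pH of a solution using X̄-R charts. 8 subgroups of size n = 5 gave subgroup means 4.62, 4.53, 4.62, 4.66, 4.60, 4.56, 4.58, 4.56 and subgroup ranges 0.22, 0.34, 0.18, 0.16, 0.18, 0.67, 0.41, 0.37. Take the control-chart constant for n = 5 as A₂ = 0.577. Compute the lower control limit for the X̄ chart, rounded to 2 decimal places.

4.41

X̄̄ = (4.62 + 4.53 + 4.62 + 4.66 + 4.60 + 4.56 + 4.58 + 4.56) / 8 = 36.7300 / 8 = 4.5912
R̄ = (0.22 + 0.34 + 0.18 + 0.16 + 0.18 + 0.67 + 0.41 + 0.37) / 8 = 2.5300 / 8 = 0.3163
LCL = X̄̄ − A₂·R̄ = 4.5912 − 0.577 × 0.3163 = 4.4088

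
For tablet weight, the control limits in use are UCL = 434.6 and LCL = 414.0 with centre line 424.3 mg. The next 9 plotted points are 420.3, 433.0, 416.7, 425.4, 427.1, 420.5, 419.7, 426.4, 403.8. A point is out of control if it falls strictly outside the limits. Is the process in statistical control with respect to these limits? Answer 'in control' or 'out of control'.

Compare each point to [414.0, 434.6]: sample 9 = 403.8 < LCL.

out of control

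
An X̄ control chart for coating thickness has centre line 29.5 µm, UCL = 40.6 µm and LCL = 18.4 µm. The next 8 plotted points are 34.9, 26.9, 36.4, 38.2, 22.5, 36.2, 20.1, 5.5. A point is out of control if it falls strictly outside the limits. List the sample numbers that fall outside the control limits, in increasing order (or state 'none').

8

Compare each point to [18.4, 40.6]: sample 8 = 5.5 < LCL.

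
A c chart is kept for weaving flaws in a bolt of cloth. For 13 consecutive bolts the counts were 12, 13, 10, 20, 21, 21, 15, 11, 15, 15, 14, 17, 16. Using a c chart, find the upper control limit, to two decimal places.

27.15

c̄ = (12 + 13 + 10 + 20 + 21 + 21 + 15 + 11 + 15 + 15 + 14 + 17 + 16) / 13 = 200 / 13 = 15.3846
UCL = c̄ + 3√c̄ = 15.3846 + 3 × √15.3846 = 15.3846 + 3 × 3.9223 = 27.1516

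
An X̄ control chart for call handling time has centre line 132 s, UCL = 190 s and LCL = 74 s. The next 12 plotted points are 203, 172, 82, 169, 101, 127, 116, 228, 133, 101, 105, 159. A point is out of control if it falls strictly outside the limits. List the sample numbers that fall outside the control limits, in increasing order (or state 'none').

1, 8

Compare each point to [74, 190]: sample 1 = 203 > UCL; sample 8 = 228 > UCL.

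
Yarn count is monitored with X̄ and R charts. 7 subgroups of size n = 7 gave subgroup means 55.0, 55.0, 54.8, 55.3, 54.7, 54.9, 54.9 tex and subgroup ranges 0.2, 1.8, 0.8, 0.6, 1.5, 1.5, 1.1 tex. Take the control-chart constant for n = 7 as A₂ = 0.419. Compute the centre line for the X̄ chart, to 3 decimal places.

54.943

X̄̄ = (55.0 + 55.0 + 54.8 + 55.3 + 54.7 + 54.9 + 54.9) / 7 = 384.6000 / 7 = 54.9429
CL = X̄̄ = 54.9429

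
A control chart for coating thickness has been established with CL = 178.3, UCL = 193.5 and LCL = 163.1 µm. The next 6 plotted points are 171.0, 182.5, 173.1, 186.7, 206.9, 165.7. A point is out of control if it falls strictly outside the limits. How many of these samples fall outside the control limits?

1

Compare each point to [163.1, 193.5]: sample 5 = 206.9 > UCL.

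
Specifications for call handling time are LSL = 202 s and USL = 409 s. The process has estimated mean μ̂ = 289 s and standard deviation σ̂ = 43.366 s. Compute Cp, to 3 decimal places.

0.796

Cp = (USL − LSL) / (6σ̂) = (409 − 202) / (6 × 43.366) = 207.0000 / 260.1960 = 0.7956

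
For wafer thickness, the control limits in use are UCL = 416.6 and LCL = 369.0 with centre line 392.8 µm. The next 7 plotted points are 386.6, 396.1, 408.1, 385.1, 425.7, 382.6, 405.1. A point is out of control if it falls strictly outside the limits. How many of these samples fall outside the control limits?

1

Compare each point to [369.0, 416.6]: sample 5 = 425.7 > UCL.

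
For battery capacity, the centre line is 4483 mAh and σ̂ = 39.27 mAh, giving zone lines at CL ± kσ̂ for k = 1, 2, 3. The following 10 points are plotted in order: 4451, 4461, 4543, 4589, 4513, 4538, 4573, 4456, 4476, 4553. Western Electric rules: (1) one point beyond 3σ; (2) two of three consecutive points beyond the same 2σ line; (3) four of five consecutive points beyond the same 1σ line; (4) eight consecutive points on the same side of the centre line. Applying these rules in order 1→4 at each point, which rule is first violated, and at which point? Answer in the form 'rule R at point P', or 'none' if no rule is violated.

Zone of each point (C = within 1σ̂, B = 1σ̂–2σ̂, A = 2σ̂–3σ̂, * = beyond 3σ̂; sign = side of CL): 1:-C, 2:-C, 3:+B, 4:+A, 5:+C, 6:+B, 7:+A, 8:-C, 9:-C, 10:+B
Rule 3 (four of five consecutive points beyond the same 1σ limit) is satisfied at point 7.

rule 3 at point 7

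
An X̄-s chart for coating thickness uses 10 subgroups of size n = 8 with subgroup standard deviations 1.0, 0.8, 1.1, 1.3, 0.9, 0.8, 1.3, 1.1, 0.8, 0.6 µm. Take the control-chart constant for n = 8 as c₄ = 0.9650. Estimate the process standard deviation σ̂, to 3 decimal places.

s̄ = (1.0 + 0.8 + 1.1 + 1.3 + 0.9 + 0.8 + 1.3 + 1.1 + 0.8 + 0.6) / 10 = 0.9700
σ̂ = s̄ / c₄ = 0.9700 / 0.9650 = 1.0052

1.005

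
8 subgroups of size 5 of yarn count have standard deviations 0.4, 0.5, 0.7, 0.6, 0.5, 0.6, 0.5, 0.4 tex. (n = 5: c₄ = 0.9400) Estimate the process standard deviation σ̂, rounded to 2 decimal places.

0.56

s̄ = (0.4 + 0.5 + 0.7 + 0.6 + 0.5 + 0.6 + 0.5 + 0.4) / 8 = 0.5250
σ̂ = s̄ / c₄ = 0.5250 / 0.9400 = 0.5585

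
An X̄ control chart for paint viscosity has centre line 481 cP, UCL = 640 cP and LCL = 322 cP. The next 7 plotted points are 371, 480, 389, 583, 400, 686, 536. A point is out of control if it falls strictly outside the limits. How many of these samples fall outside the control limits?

1

Compare each point to [322, 640]: sample 6 = 686 > UCL.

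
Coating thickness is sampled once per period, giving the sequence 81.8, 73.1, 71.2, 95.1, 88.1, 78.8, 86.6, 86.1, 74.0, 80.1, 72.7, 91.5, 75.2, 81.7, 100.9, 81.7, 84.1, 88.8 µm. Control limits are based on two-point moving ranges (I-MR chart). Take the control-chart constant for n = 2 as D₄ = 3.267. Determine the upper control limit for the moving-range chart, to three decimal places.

33.016

Moving ranges: 8.7, 1.9, 23.9, 7.0, 9.3, 7.8, 0.5, 12.1, 6.1, 7.4, 18.8, 16.3, 6.5, 19.2, 19.2, 2.4, 4.7; M̄R̄ = 171.8000 / 17 = 10.1059
UCL_MR = D₄·M̄R̄ = 3.267 × 10.1059 = 33.0159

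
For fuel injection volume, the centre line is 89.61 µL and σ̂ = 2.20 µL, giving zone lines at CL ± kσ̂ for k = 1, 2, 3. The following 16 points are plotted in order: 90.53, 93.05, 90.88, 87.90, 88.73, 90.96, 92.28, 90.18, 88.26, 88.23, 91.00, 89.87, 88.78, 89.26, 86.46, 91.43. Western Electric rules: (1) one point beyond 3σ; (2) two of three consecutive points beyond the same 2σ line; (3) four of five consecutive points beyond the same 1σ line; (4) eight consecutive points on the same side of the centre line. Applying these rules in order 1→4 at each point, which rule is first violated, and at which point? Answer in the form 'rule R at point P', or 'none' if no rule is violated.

none

Zone of each point (C = within 1σ̂, B = 1σ̂–2σ̂, A = 2σ̂–3σ̂, * = beyond 3σ̂; sign = side of CL): 1:+C, 2:+B, 3:+C, 4:-C, 5:-C, 6:+C, 7:+B, 8:+C, 9:-C, 10:-C, 11:+C, 12:+C, 13:-C, 14:-C, 15:-B, 16:+C
No rule fires across all 16 points.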